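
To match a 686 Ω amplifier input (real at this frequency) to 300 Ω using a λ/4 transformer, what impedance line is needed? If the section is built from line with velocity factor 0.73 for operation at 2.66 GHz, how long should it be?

Z_qwt ≈ 454 Ω; length ≈ 2.06 cm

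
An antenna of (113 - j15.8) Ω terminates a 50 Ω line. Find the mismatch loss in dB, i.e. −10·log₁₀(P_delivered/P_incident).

Γ = (63 − j15.8)/(163 − j15.8), |Γ| = 0.397
|Γ|² = 0.157, so P_del/P_inc = 1 − |Γ|² = 0.843
ML = −10·log₁₀(1 − |Γ|²)

mismatch loss ≈ 0.743 dB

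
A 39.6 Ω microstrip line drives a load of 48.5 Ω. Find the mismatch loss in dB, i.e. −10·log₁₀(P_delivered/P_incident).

mismatch loss ≈ 0.0445 dB

Γ = (48.5 − 39.6)/(48.5 + 39.6) = 0.101
|Γ|² = 0.0102, so P_del/P_inc = 1 − |Γ|² = 0.99
ML = −10·log₁₀(1 − |Γ|²)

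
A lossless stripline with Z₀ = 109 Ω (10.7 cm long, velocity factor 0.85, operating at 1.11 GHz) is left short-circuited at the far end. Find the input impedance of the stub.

Z_in ≈ −j23.8 Ω

λ = v/f = 0.85·c / 1.11 GHz = 0.23 m
βl = 2π·l/λ = 2π × 0.466 = 168°
tan(βl) = -0.218
For a short-circuited stub, Z_in = jZ_0·tan(βl)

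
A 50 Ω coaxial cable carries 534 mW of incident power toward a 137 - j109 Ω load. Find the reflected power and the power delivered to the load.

|Γ| = |(87 − j109)/(187 − j109)| = 0.644
|Γ|² = 0.415
P_refl = |Γ|²·P_inc = 222 mW, P_del = (1 − |Γ|²)·P_inc = 312 mW

P_reflected ≈ 222 mW; P_delivered ≈ 312 mW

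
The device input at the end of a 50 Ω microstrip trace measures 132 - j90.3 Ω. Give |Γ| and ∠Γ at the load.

Γ ≈ 0.6 ∠ -21.4°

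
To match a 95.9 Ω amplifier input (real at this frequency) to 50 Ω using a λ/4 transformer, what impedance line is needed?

Z_qwt ≈ 69.2 Ω

Z_qwt = √(Z_0·R_L) = √(50 × 95.9) = √4795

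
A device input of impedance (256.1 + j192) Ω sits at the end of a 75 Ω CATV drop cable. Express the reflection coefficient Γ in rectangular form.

Γ ≈ 0.661 + j0.197

Γ = (Z_L − Z_0)/(Z_L + Z_0) = (181.1 + j192)/(331.1 + j192)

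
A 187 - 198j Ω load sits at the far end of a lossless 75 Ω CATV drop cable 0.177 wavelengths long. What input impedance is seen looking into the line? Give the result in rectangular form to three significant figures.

Z_in ≈ 14.5 − j18.8 Ω

βl = 2π × 0.177 = 63.7°
tan(βl) = tan(63.7°) = 2.03
Z_in = Z_0·(Z_L + jZ_0·tanβl)/(Z_0 + jZ_L·tanβl)
     = 75·(187 − j46.1)/(476 + j379)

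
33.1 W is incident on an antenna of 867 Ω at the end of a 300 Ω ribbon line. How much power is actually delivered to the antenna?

Γ = (867 − 300)/(867 + 300) = 0.486
|Γ|² = 0.236
P_refl = |Γ|²·P_inc = 7.81 W, P_del = (1 − |Γ|²)·P_inc = 25.3 W

P_delivered ≈ 25.3 W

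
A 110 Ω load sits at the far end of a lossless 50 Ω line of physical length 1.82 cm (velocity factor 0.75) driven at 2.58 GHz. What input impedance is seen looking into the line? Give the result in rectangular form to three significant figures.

Z_in ≈ 24 − j10.4 Ω

λ = v/f = 0.75·c / 2.58 GHz = 0.0872 m
βl = 2π·l/λ = 2π × 0.209 = 75.1°
tan(βl) = tan(75.1°) = 3.77
Z_in = Z_0·(Z_L + jZ_0·tanβl)/(Z_0 + jZ_L·tanβl)
     = 50·(110 + j188)/(50 + j414)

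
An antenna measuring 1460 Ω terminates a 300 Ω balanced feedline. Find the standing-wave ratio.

VSWR ≈ 4.87

Γ = (1460 − 300)/(1460 + 300) = 0.659
VSWR = (1 + 0.659)/(1 − 0.659)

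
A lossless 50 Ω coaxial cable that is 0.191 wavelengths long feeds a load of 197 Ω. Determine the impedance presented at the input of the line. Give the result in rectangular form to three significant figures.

Z_in ≈ 14.5 − j18 Ω

βl = 2π × 0.191 = 68.8°
tan(βl) = tan(68.8°) = 2.57
Z_in = Z_0·(Z_L + jZ_0·tanβl)/(Z_0 + jZ_L·tanβl)
     = 50·(197 + j129)/(50 + j507)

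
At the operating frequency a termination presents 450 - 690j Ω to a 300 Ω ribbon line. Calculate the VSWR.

Γ = (Z_L − Z_0)/(Z_L + Z_0) = (150 − j690)/(750 − j690)
|Γ| = 706/1020 = 0.693
VSWR = (1 + |Γ|)/(1 − |Γ|) = 1.69/0.307

VSWR ≈ 5.51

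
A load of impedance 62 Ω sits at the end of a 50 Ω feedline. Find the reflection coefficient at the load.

Γ = 0.107

Γ = (Z_L − Z_0)/(Z_L + Z_0) = (62 − 50)/(62 + 50) = 12/112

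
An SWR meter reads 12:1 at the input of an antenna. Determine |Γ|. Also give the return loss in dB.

|Γ| = (S − 1)/(S + 1) = (12 − 1)/(12 + 1) = 11/13
RL = −20·log₁₀|Γ| = −20·log₁₀(0.846)

|Γ| ≈ 0.846; return loss ≈ 1.45 dB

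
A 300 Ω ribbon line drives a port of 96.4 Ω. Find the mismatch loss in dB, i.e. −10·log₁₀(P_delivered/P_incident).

mismatch loss ≈ 1.33 dB

Γ = (96.4 − 300)/(96.4 + 300) = -0.514
|Γ|² = 0.264, so P_del/P_inc = 1 − |Γ|² = 0.736
ML = −10·log₁₀(1 − |Γ|²)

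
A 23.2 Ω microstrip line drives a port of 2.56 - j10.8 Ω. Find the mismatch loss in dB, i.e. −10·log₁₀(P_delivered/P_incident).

Γ = (-20.64 − j10.8)/(25.76 − j10.8), |Γ| = 0.834
|Γ|² = 0.696, so P_del/P_inc = 1 − |Γ|² = 0.304
ML = −10·log₁₀(1 − |Γ|²)

mismatch loss ≈ 5.16 dB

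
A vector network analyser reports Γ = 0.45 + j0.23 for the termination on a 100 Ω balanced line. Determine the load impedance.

Z_L ≈ 210 + j129 Ω

Z_L = Z_0·(1 + Γ)/(1 − Γ) = 100·(1.45 + j0.23)/(0.55 − j0.23)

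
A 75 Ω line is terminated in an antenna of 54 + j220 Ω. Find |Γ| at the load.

|Γ| ≈ 0.867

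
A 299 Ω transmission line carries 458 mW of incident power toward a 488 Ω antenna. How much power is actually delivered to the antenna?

Γ = (488 − 299)/(488 + 299) = 0.24
|Γ|² = 0.0577
P_refl = |Γ|²·P_inc = 26.4 mW, P_del = (1 − |Γ|²)·P_inc = 432 mW

P_delivered ≈ 432 mW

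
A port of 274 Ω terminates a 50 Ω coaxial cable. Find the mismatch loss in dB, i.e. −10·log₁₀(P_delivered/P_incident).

Γ = (274 − 50)/(274 + 50) = 0.691
|Γ|² = 0.478, so P_del/P_inc = 1 − |Γ|² = 0.522
ML = −10·log₁₀(1 − |Γ|²)

mismatch loss ≈ 2.82 dB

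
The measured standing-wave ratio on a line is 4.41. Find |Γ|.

|Γ| = (S − 1)/(S + 1) = (4.41 − 1)/(4.41 + 1) = 3.41/5.41

|Γ| ≈ 0.63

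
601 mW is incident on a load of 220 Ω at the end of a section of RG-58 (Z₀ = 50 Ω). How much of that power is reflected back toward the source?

Γ = (220 − 50)/(220 + 50) = 0.63
|Γ|² = 0.396
P_refl = |Γ|²·P_inc = 238 mW, P_del = (1 − |Γ|²)·P_inc = 363 mW

P_reflected ≈ 238 mW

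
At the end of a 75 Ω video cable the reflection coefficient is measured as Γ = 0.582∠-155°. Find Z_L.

Z_L = Z_0·(1 + Γ)/(1 − Γ) = 75·(0.473 − j0.246)/(1.53 + j0.246)

Z_L ≈ 20.7 − j15.4 Ω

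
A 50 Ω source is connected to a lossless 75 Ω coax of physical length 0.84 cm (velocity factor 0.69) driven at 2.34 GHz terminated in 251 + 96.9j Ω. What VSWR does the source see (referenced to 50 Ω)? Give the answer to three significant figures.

λ = v/f = 0.69·c / 2.34 GHz = 0.0885 m
βl = 2π·l/λ = 2π × 0.095 = 34.2°
tan(βl) = 0.679
Z_in = Z_0·(Z_L + jZ_0·tanβl)/(Z_0 + jZ_L·tanβl) = 70.8 − j107 Ω
Γ_s = (Z_in − Z_s)/(Z_in + Z_s) = (20.8 − j107)/(121 − j107), |Γ_s| = 0.674
VSWR = (1 + |Γ_s|)/(1 − |Γ_s|)

VSWR ≈ 5.14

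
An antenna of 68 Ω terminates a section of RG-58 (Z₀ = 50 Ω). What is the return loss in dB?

Γ = (68 − 50)/(68 + 50) = 0.153
RL = −20·log₁₀|Γ| = −20·log₁₀(0.153)

RL ≈ 16.3 dB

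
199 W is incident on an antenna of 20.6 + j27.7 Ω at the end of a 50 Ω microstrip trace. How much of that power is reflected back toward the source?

P_reflected ≈ 56.5 W

|Γ| = |(-29.4 + j27.7)/(70.6 + j27.7)| = 0.533
|Γ|² = 0.284
P_refl = |Γ|²·P_inc = 56.5 W, P_del = (1 − |Γ|²)·P_inc = 143 W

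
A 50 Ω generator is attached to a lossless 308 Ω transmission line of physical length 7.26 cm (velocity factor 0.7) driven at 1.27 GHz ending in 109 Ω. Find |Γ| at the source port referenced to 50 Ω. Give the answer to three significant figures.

λ = v/f = 0.7·c / 1.27 GHz = 0.165 m
βl = 2π·l/λ = 2π × 0.439 = 158°
tan(βl) = -0.403
Z_in = Z_0·(Z_L + jZ_0·tanβl)/(Z_0 + jZ_L·tanβl) = 124 − j106 Ω
Γ_s = (Z_in − Z_s)/(Z_in + Z_s) = (74.2 − j106)/(174 − j106), |Γ_s| = 0.635

|Γ| ≈ 0.635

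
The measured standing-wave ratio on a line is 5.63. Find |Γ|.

|Γ| ≈ 0.698

|Γ| = (S − 1)/(S + 1) = (5.63 − 1)/(5.63 + 1) = 4.63/6.63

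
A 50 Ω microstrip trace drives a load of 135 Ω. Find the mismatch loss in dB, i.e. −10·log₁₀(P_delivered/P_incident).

Γ = (135 − 50)/(135 + 50) = 0.459
|Γ|² = 0.211, so P_del/P_inc = 1 − |Γ|² = 0.789
ML = −10·log₁₀(1 − |Γ|²)

mismatch loss ≈ 1.03 dB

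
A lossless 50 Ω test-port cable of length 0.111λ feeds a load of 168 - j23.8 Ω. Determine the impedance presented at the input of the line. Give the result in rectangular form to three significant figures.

Z_in ≈ 28.9 − j45.3 Ω

βl = 2π × 0.111 = 40°
tan(βl) = tan(40°) = 0.838
Z_in = Z_0·(Z_L + jZ_0·tanβl)/(Z_0 + jZ_L·tanβl)
     = 50·(168 + j18.1)/(69.9 + j141)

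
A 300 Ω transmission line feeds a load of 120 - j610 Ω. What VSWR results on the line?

VSWR ≈ 13.2

Γ = (Z_L − Z_0)/(Z_L + Z_0) = (-180 − j610)/(420 − j610)
|Γ| = 636/741 = 0.859
VSWR = (1 + |Γ|)/(1 − |Γ|) = 1.86/0.141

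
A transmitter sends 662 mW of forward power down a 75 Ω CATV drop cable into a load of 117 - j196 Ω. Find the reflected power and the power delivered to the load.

|Γ| = |(42 − j196)/(192 − j196)| = 0.731
|Γ|² = 0.534
P_refl = |Γ|²·P_inc = 353 mW, P_del = (1 − |Γ|²)·P_inc = 309 mW

P_reflected ≈ 353 mW; P_delivered ≈ 309 mW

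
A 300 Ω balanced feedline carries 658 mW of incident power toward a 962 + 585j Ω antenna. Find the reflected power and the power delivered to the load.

P_reflected ≈ 265 mW; P_delivered ≈ 393 mW

|Γ| = |(662 + j585)/(1262 + j585)| = 0.635
|Γ|² = 0.403
P_refl = |Γ|²·P_inc = 265 mW, P_del = (1 − |Γ|²)·P_inc = 393 mW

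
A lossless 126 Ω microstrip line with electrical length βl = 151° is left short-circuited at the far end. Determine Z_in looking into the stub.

Z_in ≈ −j69.8 Ω

tan(βl) = -0.554
For a short-circuited stub, Z_in = jZ_0·tan(βl)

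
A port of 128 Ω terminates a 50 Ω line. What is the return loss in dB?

Γ = (128 − 50)/(128 + 50) = 0.438
RL = −20·log₁₀|Γ| = −20·log₁₀(0.438)

RL ≈ 7.17 dB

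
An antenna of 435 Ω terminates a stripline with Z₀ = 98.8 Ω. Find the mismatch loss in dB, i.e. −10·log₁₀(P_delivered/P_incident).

Γ = (435 − 98.8)/(435 + 98.8) = 0.63
|Γ|² = 0.397, so P_del/P_inc = 1 − |Γ|² = 0.603
ML = −10·log₁₀(1 − |Γ|²)

mismatch loss ≈ 2.19 dB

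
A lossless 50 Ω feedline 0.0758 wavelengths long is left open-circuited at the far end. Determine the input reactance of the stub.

βl = 2π × 0.0758 = 27.3°
tan(βl) = 0.516
For an open-circuited stub, Z_in = −jZ_0·cot(βl) = −jZ_0/tan(βl)

X_in ≈ -96.9 Ω (capacitive)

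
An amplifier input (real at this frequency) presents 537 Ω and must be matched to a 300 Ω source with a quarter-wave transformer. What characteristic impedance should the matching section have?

Z_qwt ≈ 401 Ω

Z_qwt = √(Z_0·R_L) = √(300 × 537) = √161100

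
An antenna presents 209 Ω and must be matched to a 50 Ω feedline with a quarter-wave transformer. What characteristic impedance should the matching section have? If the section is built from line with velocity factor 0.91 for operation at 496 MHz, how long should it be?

Z_qwt ≈ 102 Ω; length ≈ 13.8 cm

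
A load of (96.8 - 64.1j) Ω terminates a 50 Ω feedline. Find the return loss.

Γ = (46.8 − j64.1)/(146.8 − j64.1), |Γ| = 0.495
RL = −20·log₁₀|Γ| = −20·log₁₀(0.495)

RL ≈ 6.1 dB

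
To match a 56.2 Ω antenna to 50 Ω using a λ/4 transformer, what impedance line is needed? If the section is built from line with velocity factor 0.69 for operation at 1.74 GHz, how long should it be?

Z_qwt = √(Z_0·R_L) = √(50 × 56.2) = √2810
λ = 0.69·c/f = 0.119 m, so l = λ/4 = 0.0297 m

Z_qwt ≈ 53 Ω; length ≈ 2.97 cm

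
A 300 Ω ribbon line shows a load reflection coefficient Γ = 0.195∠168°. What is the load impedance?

Z_L ≈ 203 + j17.1 Ω

Z_L = Z_0·(1 + Γ)/(1 − Γ) = 300·(0.809 + j0.0405)/(1.19 − j0.0405)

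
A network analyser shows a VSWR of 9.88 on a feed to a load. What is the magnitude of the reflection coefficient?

|Γ| ≈ 0.816

|Γ| = (S − 1)/(S + 1) = (9.88 − 1)/(9.88 + 1) = 8.88/10.9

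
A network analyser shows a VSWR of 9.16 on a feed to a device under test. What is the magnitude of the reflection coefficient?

|Γ| ≈ 0.803

|Γ| = (S − 1)/(S + 1) = (9.16 − 1)/(9.16 + 1) = 8.16/10.2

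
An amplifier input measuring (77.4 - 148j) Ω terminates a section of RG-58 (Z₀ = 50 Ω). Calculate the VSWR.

VSWR ≈ 7.72

Γ = (Z_L − Z_0)/(Z_L + Z_0) = (27.4 − j148)/(127.4 − j148)
|Γ| = 151/195 = 0.771
VSWR = (1 + |Γ|)/(1 − |Γ|) = 1.77/0.229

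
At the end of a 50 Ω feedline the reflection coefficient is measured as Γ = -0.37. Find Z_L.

Z_L = Z_0·(1 + Γ)/(1 − Γ) = 50·(0.63)/(1.37)

Z_L ≈ 23 Ω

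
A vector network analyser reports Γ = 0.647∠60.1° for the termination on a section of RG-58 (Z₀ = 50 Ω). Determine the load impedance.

Z_L ≈ 37.6 + j72.5 Ω

Z_L = Z_0·(1 + Γ)/(1 − Γ) = 50·(1.32 + j0.561)/(0.677 − j0.561)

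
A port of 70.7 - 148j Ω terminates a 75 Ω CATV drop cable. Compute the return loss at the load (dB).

Γ = (-4.3 − j148)/(145.7 − j148), |Γ| = 0.713
RL = −20·log₁₀|Γ| = −20·log₁₀(0.713)

RL ≈ 2.94 dB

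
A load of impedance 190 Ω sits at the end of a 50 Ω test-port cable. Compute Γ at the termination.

Γ = 0.583

Γ = (Z_L − Z_0)/(Z_L + Z_0) = (190 − 50)/(190 + 50) = 140/240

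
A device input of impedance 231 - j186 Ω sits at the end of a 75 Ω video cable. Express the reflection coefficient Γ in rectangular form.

Γ = (Z_L − Z_0)/(Z_L + Z_0) = (156 − j186)/(306 − j186)

Γ ≈ 0.642 − j0.218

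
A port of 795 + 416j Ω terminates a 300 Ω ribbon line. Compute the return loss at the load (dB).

RL ≈ 5.16 dB

Γ = (495 + j416)/(1095 + j416), |Γ| = 0.552
RL = −20·log₁₀|Γ| = −20·log₁₀(0.552)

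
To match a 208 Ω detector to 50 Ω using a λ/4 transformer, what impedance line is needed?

Z_qwt ≈ 102 Ω

Z_qwt = √(Z_0·R_L) = √(50 × 208) = √10400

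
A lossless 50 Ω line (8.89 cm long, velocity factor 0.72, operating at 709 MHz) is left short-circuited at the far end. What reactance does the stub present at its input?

X_in ≈ -186 Ω (capacitive)

λ = v/f = 0.72·c / 709 MHz = 0.305 m
βl = 2π·l/λ = 2π × 0.292 = 105°
tan(βl) = -3.72
For a short-circuited stub, Z_in = jZ_0·tan(βl)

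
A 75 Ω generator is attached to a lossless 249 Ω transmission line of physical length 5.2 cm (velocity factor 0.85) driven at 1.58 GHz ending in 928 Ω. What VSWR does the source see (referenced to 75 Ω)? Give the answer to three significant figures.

VSWR ≈ 3.75

λ = v/f = 0.85·c / 1.58 GHz = 0.161 m
βl = 2π·l/λ = 2π × 0.322 = 116°
tan(βl) = -2.05
Z_in = Z_0·(Z_L + jZ_0·tanβl)/(Z_0 + jZ_L·tanβl) = 81.3 + j111 Ω
Γ_s = (Z_in − Z_s)/(Z_in + Z_s) = (6.3 + j111)/(156 + j111), |Γ_s| = 0.579
VSWR = (1 + |Γ_s|)/(1 − |Γ_s|)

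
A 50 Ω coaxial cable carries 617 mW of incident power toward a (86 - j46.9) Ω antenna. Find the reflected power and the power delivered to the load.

|Γ| = |(36 − j46.9)/(136 − j46.9)| = 0.411
|Γ|² = 0.169
P_refl = |Γ|²·P_inc = 104 mW, P_del = (1 − |Γ|²)·P_inc = 513 mW

P_reflected ≈ 104 mW; P_delivered ≈ 513 mW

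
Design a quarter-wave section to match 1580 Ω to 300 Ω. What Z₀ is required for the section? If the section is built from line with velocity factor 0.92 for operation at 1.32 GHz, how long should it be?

Z_qwt ≈ 688 Ω; length ≈ 5.23 cm

Z_qwt = √(Z_0·R_L) = √(300 × 1580) = √474000
λ = 0.92·c/f = 0.209 m, so l = λ/4 = 0.0523 m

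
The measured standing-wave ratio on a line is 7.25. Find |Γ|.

|Γ| ≈ 0.758

|Γ| = (S − 1)/(S + 1) = (7.25 − 1)/(7.25 + 1) = 6.25/8.25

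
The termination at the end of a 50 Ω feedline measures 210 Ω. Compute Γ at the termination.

Γ = 0.615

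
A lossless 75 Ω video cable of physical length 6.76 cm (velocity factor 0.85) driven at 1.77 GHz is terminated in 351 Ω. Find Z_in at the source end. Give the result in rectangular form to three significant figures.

λ = v/f = 0.85·c / 1.77 GHz = 0.144 m
βl = 2π·l/λ = 2π × 0.469 = 169°
tan(βl) = tan(169°) = -0.196
Z_in = Z_0·(Z_L + jZ_0·tanβl)/(Z_0 + jZ_L·tanβl)
     = 75·(351 − j14.7)/(75 − j68.7)

Z_in ≈ 198 + j167 Ω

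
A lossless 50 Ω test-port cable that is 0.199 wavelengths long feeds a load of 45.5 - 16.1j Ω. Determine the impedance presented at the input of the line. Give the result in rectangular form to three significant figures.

Z_in ≈ 40.2 + j12.3 Ω

βl = 2π × 0.199 = 71.6°
tan(βl) = tan(71.6°) = 3.01
Z_in = Z_0·(Z_L + jZ_0·tanβl)/(Z_0 + jZ_L·tanβl)
     = 50·(45.5 + j135)/(98.5 + j137)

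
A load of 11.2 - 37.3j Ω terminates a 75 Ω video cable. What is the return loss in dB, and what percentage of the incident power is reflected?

RL ≈ 2.08 dB; 61.9% of incident power reflected

Γ = (-63.8 − j37.3)/(86.2 − j37.3), |Γ| = 0.787
RL = −20·log₁₀(0.787) = 2.08 dB
P_refl/P_inc = |Γ|² = 0.619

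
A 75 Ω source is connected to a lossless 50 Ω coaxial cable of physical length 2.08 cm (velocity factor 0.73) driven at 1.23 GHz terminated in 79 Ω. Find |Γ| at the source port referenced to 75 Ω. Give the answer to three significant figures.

λ = v/f = 0.73·c / 1.23 GHz = 0.178 m
βl = 2π·l/λ = 2π × 0.117 = 42.1°
tan(βl) = 0.902
Z_in = Z_0·(Z_L + jZ_0·tanβl)/(Z_0 + jZ_L·tanβl) = 47.3 − j22.3 Ω
Γ_s = (Z_in − Z_s)/(Z_in + Z_s) = (-27.7 − j22.3)/(122 − j22.3), |Γ_s| = 0.286

|Γ| ≈ 0.286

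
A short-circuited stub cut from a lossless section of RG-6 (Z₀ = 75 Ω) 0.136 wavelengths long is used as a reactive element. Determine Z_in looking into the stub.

Z_in ≈ +j86.2 Ω

βl = 2π × 0.136 = 49°
tan(βl) = 1.15
For a short-circuited stub, Z_in = jZ_0·tan(βl)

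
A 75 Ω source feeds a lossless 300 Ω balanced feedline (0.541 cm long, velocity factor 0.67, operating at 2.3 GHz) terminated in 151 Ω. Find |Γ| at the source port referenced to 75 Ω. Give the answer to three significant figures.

|Γ| ≈ 0.497

λ = v/f = 0.67·c / 2.3 GHz = 0.0874 m
βl = 2π·l/λ = 2π × 0.0619 = 22.3°
tan(βl) = 0.41
Z_in = Z_0·(Z_L + jZ_0·tanβl)/(Z_0 + jZ_L·tanβl) = 169 + j88.1 Ω
Γ_s = (Z_in − Z_s)/(Z_in + Z_s) = (94.2 + j88.1)/(244 + j88.1), |Γ_s| = 0.497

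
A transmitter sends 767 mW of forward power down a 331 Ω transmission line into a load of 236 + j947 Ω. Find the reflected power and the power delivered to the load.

|Γ| = |(-95 + j947)/(567 + j947)| = 0.862
|Γ|² = 0.744
P_refl = |Γ|²·P_inc = 570 mW, P_del = (1 − |Γ|²)·P_inc = 197 mW

P_reflected ≈ 570 mW; P_delivered ≈ 197 mW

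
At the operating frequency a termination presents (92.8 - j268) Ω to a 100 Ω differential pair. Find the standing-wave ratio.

Γ = (Z_L − Z_0)/(Z_L + Z_0) = (-7.2 − j268)/(192.8 − j268)
|Γ| = 268/330 = 0.812
VSWR = (1 + |Γ|)/(1 − |Γ|) = 1.81/0.188

VSWR ≈ 9.64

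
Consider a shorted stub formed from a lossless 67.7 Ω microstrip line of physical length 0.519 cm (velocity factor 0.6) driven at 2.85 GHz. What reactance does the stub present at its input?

λ = v/f = 0.6·c / 2.85 GHz = 0.0632 m
βl = 2π·l/λ = 2π × 0.0822 = 29.6°
tan(βl) = 0.568
For a shorted stub, Z_in = jZ_0·tan(βl)

X_in ≈ 38.4 Ω (inductive)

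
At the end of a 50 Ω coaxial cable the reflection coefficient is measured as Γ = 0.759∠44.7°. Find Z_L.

Z_L ≈ 42.6 + j107 Ω

Z_L = Z_0·(1 + Γ)/(1 − Γ) = 50·(1.54 + j0.534)/(0.461 − j0.534)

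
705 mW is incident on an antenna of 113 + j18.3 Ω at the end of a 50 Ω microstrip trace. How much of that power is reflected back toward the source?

P_reflected ≈ 113 mW

|Γ| = |(63 + j18.3)/(163 + j18.3)| = 0.4
|Γ|² = 0.16
P_refl = |Γ|²·P_inc = 113 mW, P_del = (1 − |Γ|²)·P_inc = 592 mW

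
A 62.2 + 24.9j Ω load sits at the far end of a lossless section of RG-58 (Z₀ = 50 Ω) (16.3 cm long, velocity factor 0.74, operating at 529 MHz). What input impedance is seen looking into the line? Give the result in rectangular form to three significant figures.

Z_in ≈ 34.1 + j13.1 Ω

λ = v/f = 0.74·c / 529 MHz = 0.42 m
βl = 2π·l/λ = 2π × 0.388 = 140°
tan(βl) = tan(140°) = -0.844
Z_in = Z_0·(Z_L + jZ_0·tanβl)/(Z_0 + jZ_L·tanβl)
     = 50·(62.2 − j17.3)/(71 − j52.5)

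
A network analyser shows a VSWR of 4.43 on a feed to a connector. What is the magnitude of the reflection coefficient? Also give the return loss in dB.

|Γ| = (S − 1)/(S + 1) = (4.43 − 1)/(4.43 + 1) = 3.43/5.43
RL = −20·log₁₀|Γ| = −20·log₁₀(0.632)

|Γ| ≈ 0.632; return loss ≈ 3.99 dB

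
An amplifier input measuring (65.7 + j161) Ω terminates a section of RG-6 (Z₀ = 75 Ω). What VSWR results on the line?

VSWR ≈ 7.14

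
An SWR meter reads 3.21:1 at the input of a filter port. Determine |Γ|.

|Γ| = (S − 1)/(S + 1) = (3.21 − 1)/(3.21 + 1) = 2.21/4.21

|Γ| ≈ 0.525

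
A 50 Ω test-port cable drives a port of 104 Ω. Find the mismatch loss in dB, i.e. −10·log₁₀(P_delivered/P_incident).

mismatch loss ≈ 0.57 dB

Γ = (104 − 50)/(104 + 50) = 0.351
|Γ|² = 0.123, so P_del/P_inc = 1 − |Γ|² = 0.877
ML = −10·log₁₀(1 − |Γ|²)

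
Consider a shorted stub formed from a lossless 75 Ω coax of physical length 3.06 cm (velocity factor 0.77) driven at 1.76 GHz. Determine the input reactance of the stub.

X_in ≈ 705 Ω (inductive)

λ = v/f = 0.77·c / 1.76 GHz = 0.131 m
βl = 2π·l/λ = 2π × 0.233 = 83.9°
tan(βl) = 9.41
For a shorted stub, Z_in = jZ_0·tan(βl)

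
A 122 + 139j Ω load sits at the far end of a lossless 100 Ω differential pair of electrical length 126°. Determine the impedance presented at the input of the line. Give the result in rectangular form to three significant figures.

Z_in ≈ 31.2 + j18.5 Ω

tan(βl) = tan(126°) = -1.38
Z_in = Z_0·(Z_L + jZ_0·tanβl)/(Z_0 + jZ_L·tanβl)
     = 100·(122 + j1.36)/(291 − j168)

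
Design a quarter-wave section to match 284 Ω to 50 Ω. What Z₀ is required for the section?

Z_qwt ≈ 119 Ω

Z_qwt = √(Z_0·R_L) = √(50 × 284) = √14200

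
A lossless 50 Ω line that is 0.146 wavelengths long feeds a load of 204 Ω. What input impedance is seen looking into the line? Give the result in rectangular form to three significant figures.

βl = 2π × 0.146 = 52.6°
tan(βl) = tan(52.6°) = 1.31
Z_in = Z_0·(Z_L + jZ_0·tanβl)/(Z_0 + jZ_L·tanβl)
     = 50·(204 + j65.3)/(50 + j266)

Z_in ≈ 18.8 − j34.8 Ω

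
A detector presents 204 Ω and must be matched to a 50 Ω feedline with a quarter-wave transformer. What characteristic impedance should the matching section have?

Z_qwt = √(Z_0·R_L) = √(50 × 204) = √10200

Z_qwt ≈ 101 Ω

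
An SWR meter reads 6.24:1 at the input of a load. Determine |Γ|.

|Γ| = (S − 1)/(S + 1) = (6.24 − 1)/(6.24 + 1) = 5.24/7.24

|Γ| ≈ 0.724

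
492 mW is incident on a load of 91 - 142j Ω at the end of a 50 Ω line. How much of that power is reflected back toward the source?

P_reflected ≈ 268 mW

|Γ| = |(41 − j142)/(141 − j142)| = 0.739
|Γ|² = 0.546
P_refl = |Γ|²·P_inc = 268 mW, P_del = (1 − |Γ|²)·P_inc = 224 mW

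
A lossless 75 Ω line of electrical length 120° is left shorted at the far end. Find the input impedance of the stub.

tan(βl) = -1.73
For a shorted stub, Z_in = jZ_0·tan(βl)

Z_in ≈ −j130 Ω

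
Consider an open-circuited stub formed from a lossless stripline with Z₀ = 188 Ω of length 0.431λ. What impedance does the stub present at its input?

βl = 2π × 0.431 = 155°
tan(βl) = -0.463
For an open-circuited stub, Z_in = −jZ_0·cot(βl) = −jZ_0/tan(βl)

Z_in ≈ +j406 Ω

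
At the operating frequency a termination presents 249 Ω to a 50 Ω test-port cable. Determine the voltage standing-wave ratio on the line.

VSWR ≈ 4.98

Γ = (249 − 50)/(249 + 50) = 0.666
VSWR = (1 + 0.666)/(1 − 0.666)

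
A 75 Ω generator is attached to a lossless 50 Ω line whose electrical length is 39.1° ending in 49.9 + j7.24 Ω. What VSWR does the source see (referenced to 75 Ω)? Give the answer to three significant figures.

VSWR ≈ 1.3

tan(βl) = 0.813
Z_in = Z_0·(Z_L + jZ_0·tanβl)/(Z_0 + jZ_L·tanβl) = 57.7 + j1.23 Ω
Γ_s = (Z_in − Z_s)/(Z_in + Z_s) = (-17.3 + j1.23)/(133 + j1.23), |Γ_s| = 0.131
VSWR = (1 + |Γ_s|)/(1 − |Γ_s|)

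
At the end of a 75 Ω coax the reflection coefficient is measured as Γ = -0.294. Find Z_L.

Z_L ≈ 40.9 Ω

Z_L = Z_0·(1 + Γ)/(1 − Γ) = 75·(0.706)/(1.29)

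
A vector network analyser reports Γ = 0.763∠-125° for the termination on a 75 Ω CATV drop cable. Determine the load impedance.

Z_L ≈ 12.8 − j38.2 Ω

Z_L = Z_0·(1 + Γ)/(1 − Γ) = 75·(0.562 − j0.625)/(1.44 + j0.625)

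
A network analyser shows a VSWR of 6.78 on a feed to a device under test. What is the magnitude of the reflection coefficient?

|Γ| ≈ 0.743

|Γ| = (S − 1)/(S + 1) = (6.78 − 1)/(6.78 + 1) = 5.78/7.78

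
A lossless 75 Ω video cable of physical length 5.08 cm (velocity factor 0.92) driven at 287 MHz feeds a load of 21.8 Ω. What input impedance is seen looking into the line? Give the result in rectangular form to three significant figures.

Z_in ≈ 24.1 + j23.4 Ω

λ = v/f = 0.92·c / 287 MHz = 0.962 m
βl = 2π·l/λ = 2π × 0.0528 = 19°
tan(βl) = tan(19°) = 0.345
Z_in = Z_0·(Z_L + jZ_0·tanβl)/(Z_0 + jZ_L·tanβl)
     = 75·(21.8 + j25.8)/(75 + j7.51)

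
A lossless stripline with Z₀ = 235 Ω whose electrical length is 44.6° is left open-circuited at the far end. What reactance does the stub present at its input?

X_in ≈ -238 Ω (capacitive)

tan(βl) = 0.986
For an open-circuited stub, Z_in = −jZ_0·cot(βl) = −jZ_0/tan(βl)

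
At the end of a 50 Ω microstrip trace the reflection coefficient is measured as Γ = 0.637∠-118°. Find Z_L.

Z_L = Z_0·(1 + Γ)/(1 − Γ) = 50·(0.701 − j0.562)/(1.3 + j0.562)

Z_L ≈ 14.8 − j28.1 Ω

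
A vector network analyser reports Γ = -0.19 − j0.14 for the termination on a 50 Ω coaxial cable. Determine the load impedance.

Z_L ≈ 32.9 − j9.75 Ω

Z_L = Z_0·(1 + Γ)/(1 − Γ) = 50·(0.81 − j0.14)/(1.19 + j0.14)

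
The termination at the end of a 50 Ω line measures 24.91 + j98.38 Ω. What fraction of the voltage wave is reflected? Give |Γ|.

Γ = (Z_L − Z_0)/(Z_L + Z_0) = (-25.09 + j98.38)/(74.91 + j98.38)
|Γ| = 102/124

|Γ| ≈ 0.821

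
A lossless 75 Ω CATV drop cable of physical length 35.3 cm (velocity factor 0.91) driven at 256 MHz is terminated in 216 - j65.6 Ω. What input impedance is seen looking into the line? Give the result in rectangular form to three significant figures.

Z_in ≈ 33.7 + j45.6 Ω

λ = v/f = 0.91·c / 256 MHz = 1.07 m
βl = 2π·l/λ = 2π × 0.331 = 119°
tan(βl) = tan(119°) = -1.79
Z_in = Z_0·(Z_L + jZ_0·tanβl)/(Z_0 + jZ_L·tanβl)
     = 75·(216 − j200)/(-42.5 − j387)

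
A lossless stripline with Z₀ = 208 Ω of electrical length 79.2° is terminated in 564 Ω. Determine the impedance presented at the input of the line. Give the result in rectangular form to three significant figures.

tan(βl) = tan(79.2°) = 5.24
Z_in = Z_0·(Z_L + jZ_0·tanβl)/(Z_0 + jZ_L·tanβl)
     = 208·(564 + j1090)/(208 + j2960)

Z_in ≈ 79.1 − j34.1 Ω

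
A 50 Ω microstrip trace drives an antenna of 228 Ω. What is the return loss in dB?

RL ≈ 3.87 dB

Γ = (228 − 50)/(228 + 50) = 0.64
RL = −20·log₁₀|Γ| = −20·log₁₀(0.64)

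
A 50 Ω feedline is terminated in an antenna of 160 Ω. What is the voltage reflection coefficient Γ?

Γ = 0.524

Γ = (Z_L − Z_0)/(Z_L + Z_0) = (160 − 50)/(160 + 50) = 110/210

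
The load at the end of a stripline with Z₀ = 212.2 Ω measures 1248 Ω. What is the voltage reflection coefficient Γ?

Γ = 0.709

Γ = (Z_L − Z_0)/(Z_L + Z_0) = (1248 − 212.2)/(1248 + 212.2) = 1036/1460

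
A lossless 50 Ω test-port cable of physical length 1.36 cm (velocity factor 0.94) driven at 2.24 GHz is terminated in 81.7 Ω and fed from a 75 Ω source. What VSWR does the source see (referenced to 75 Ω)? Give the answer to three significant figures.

VSWR ≈ 1.78

λ = v/f = 0.94·c / 2.24 GHz = 0.126 m
βl = 2π·l/λ = 2π × 0.108 = 38.9°
tan(βl) = 0.807
Z_in = Z_0·(Z_L + jZ_0·tanβl)/(Z_0 + jZ_L·tanβl) = 49.3 − j24.6 Ω
Γ_s = (Z_in − Z_s)/(Z_in + Z_s) = (-25.7 − j24.6)/(124 − j24.6), |Γ_s| = 0.281
VSWR = (1 + |Γ_s|)/(1 − |Γ_s|)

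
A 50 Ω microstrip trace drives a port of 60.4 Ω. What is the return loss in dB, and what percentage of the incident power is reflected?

Γ = (60.4 − 50)/(60.4 + 50) = 0.0942
RL = −20·log₁₀(0.0942) = 20.5 dB
P_refl/P_inc = |Γ|² = 0.00887

RL ≈ 20.5 dB; 0.887% of incident power reflected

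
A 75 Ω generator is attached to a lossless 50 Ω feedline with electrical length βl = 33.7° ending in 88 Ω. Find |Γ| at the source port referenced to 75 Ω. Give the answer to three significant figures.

tan(βl) = 0.667
Z_in = Z_0·(Z_L + jZ_0·tanβl)/(Z_0 + jZ_L·tanβl) = 53.5 − j29.4 Ω
Γ_s = (Z_in − Z_s)/(Z_in + Z_s) = (-21.5 − j29.4)/(128 − j29.4), |Γ_s| = 0.277

|Γ| ≈ 0.277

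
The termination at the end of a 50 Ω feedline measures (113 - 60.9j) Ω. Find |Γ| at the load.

Γ = (Z_L − Z_0)/(Z_L + Z_0) = (63 − j60.9)/(163 − j60.9)
|Γ| = 87.6/174

|Γ| ≈ 0.504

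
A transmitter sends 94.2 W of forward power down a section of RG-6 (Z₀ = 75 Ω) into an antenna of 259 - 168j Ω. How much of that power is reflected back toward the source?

P_reflected ≈ 41.8 W

|Γ| = |(184 − j168)/(334 − j168)| = 0.666
|Γ|² = 0.444
P_refl = |Γ|²·P_inc = 41.8 W, P_del = (1 − |Γ|²)·P_inc = 52.4 W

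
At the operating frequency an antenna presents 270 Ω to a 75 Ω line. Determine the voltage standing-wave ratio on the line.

For a purely resistive load, VSWR = R_L/Z_0 or Z_0/R_L (whichever > 1) = 270/75

VSWR ≈ 3.6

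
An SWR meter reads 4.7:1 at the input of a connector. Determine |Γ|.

|Γ| = (S − 1)/(S + 1) = (4.7 − 1)/(4.7 + 1) = 3.7/5.7

|Γ| ≈ 0.649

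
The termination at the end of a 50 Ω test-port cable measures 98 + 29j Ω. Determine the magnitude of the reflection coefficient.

|Γ| ≈ 0.372

Γ = (Z_L − Z_0)/(Z_L + Z_0) = (48 + j29)/(148 + j29)
|Γ| = 56.1/151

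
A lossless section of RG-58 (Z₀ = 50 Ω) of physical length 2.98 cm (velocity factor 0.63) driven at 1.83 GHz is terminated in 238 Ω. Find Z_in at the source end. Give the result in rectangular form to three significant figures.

Z_in ≈ 11.1 + j11.8 Ω

λ = v/f = 0.63·c / 1.83 GHz = 0.103 m
βl = 2π·l/λ = 2π × 0.289 = 104°
tan(βl) = tan(104°) = -4.05
Z_in = Z_0·(Z_L + jZ_0·tanβl)/(Z_0 + jZ_L·tanβl)
     = 50·(238 − j202)/(50 − j964)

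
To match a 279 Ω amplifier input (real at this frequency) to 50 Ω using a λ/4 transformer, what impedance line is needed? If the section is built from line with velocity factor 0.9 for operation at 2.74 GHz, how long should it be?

Z_qwt ≈ 118 Ω; length ≈ 2.46 cm

Z_qwt = √(Z_0·R_L) = √(50 × 279) = √13950
λ = 0.9·c/f = 0.0985 m, so l = λ/4 = 0.0246 m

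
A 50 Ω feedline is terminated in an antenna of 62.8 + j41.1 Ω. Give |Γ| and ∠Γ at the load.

Γ ≈ 0.359 ∠ 52.7°

Γ = (Z_L − Z_0)/(Z_L + Z_0) = (12.8 + j41.1)/(112.8 + j41.1)
|Γ| = 43/120 = 0.359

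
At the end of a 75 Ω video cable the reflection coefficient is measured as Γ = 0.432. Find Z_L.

Z_L ≈ 189 Ω

Z_L = Z_0·(1 + Γ)/(1 − Γ) = 75·(1.43)/(0.568)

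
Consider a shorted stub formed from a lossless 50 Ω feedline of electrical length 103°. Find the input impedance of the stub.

tan(βl) = -4.33
For a shorted stub, Z_in = jZ_0·tan(βl)

Z_in ≈ −j217 Ω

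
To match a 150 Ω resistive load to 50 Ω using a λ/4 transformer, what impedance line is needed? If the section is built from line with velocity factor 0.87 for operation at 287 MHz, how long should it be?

Z_qwt ≈ 86.6 Ω; length ≈ 22.7 cm

Z_qwt = √(Z_0·R_L) = √(50 × 150) = √7500
λ = 0.87·c/f = 0.909 m, so l = λ/4 = 0.227 m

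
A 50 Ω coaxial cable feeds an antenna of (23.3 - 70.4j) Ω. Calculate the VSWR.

Γ = (Z_L − Z_0)/(Z_L + Z_0) = (-26.7 − j70.4)/(73.3 − j70.4)
|Γ| = 75.3/102 = 0.741
VSWR = (1 + |Γ|)/(1 − |Γ|) = 1.74/0.259

VSWR ≈ 6.72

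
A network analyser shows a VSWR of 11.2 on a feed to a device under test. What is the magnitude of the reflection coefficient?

|Γ| = (S − 1)/(S + 1) = (11.2 − 1)/(11.2 + 1) = 10.2/12.2

|Γ| ≈ 0.836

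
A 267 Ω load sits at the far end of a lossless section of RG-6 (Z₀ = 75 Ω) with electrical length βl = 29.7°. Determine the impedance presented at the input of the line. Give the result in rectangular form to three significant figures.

Z_in ≈ 69.1 − j97.5 Ω

tan(βl) = tan(29.7°) = 0.57
Z_in = Z_0·(Z_L + jZ_0·tanβl)/(Z_0 + jZ_L·tanβl)
     = 75·(267 + j42.8)/(75 + j152)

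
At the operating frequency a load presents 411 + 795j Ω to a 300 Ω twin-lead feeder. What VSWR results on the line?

VSWR ≈ 7.08

Γ = (Z_L − Z_0)/(Z_L + Z_0) = (111 + j795)/(711 + j795)
|Γ| = 803/1070 = 0.753
VSWR = (1 + |Γ|)/(1 − |Γ|) = 1.75/0.247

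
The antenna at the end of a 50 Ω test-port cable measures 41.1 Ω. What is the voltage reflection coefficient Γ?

Γ = (Z_L − Z_0)/(Z_L + Z_0) = (41.1 − 50)/(41.1 + 50) = -8.9/91.1

Γ = -0.0977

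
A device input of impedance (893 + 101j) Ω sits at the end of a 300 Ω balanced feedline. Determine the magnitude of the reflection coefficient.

Γ = (Z_L − Z_0)/(Z_L + Z_0) = (593 + j101)/(1193 + j101)
|Γ| = 602/1200

|Γ| ≈ 0.502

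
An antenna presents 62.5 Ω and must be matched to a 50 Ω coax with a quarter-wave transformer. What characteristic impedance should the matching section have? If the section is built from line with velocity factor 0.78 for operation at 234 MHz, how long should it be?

Z_qwt = √(Z_0·R_L) = √(50 × 62.5) = √3125
λ = 0.78·c/f = 1 m, so l = λ/4 = 0.25 m

Z_qwt ≈ 55.9 Ω; length ≈ 25 cm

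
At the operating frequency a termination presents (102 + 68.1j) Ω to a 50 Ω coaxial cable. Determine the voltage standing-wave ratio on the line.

Γ = (Z_L − Z_0)/(Z_L + Z_0) = (52 + j68.1)/(152 + j68.1)
|Γ| = 85.7/167 = 0.514
VSWR = (1 + |Γ|)/(1 − |Γ|) = 1.51/0.486

VSWR ≈ 3.12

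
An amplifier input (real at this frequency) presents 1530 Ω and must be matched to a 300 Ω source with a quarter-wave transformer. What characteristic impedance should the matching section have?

Z_qwt = √(Z_0·R_L) = √(300 × 1530) = √459000

Z_qwt ≈ 677 Ω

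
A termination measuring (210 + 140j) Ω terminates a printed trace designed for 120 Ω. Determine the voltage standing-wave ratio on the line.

Γ = (Z_L − Z_0)/(Z_L + Z_0) = (90 + j140)/(330 + j140)
|Γ| = 166/358 = 0.464
VSWR = (1 + |Γ|)/(1 − |Γ|) = 1.46/0.536

VSWR ≈ 2.73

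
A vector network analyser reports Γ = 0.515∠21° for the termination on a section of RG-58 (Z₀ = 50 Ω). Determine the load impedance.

Z_L = Z_0·(1 + Γ)/(1 − Γ) = 50·(1.48 + j0.185)/(0.519 − j0.185)

Z_L ≈ 121 + j60.8 Ω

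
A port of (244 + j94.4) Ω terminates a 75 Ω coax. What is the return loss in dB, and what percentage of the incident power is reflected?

Γ = (169 + j94.4)/(319 + j94.4), |Γ| = 0.582
RL = −20·log₁₀(0.582) = 4.7 dB
P_refl/P_inc = |Γ|² = 0.339

RL ≈ 4.7 dB; 33.9% of incident power reflected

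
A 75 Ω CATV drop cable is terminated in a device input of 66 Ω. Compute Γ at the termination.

Γ = (Z_L − Z_0)/(Z_L + Z_0) = (66 − 75)/(66 + 75) = -9/141

Γ = -0.0638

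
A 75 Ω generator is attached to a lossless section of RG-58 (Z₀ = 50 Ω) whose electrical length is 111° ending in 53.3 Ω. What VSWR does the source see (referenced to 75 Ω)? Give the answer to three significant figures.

tan(βl) = -2.61
Z_in = Z_0·(Z_L + jZ_0·tanβl)/(Z_0 + jZ_L·tanβl) = 47.6 + j2.04 Ω
Γ_s = (Z_in − Z_s)/(Z_in + Z_s) = (-27.4 + j2.04)/(123 + j2.04), |Γ_s| = 0.224
VSWR = (1 + |Γ_s|)/(1 − |Γ_s|)

VSWR ≈ 1.58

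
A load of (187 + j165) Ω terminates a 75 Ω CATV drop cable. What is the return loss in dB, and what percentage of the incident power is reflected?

RL ≈ 3.82 dB; 41.5% of incident power reflected

Γ = (112 + j165)/(262 + j165), |Γ| = 0.644
RL = −20·log₁₀(0.644) = 3.82 dB
P_refl/P_inc = |Γ|² = 0.415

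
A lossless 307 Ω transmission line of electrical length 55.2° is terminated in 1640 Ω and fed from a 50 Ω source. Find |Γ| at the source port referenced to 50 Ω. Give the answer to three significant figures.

tan(βl) = 1.44
Z_in = Z_0·(Z_L + jZ_0·tanβl)/(Z_0 + jZ_L·tanβl) = 83.8 − j202 Ω
Γ_s = (Z_in − Z_s)/(Z_in + Z_s) = (33.8 − j202)/(134 − j202), |Γ_s| = 0.846

|Γ| ≈ 0.846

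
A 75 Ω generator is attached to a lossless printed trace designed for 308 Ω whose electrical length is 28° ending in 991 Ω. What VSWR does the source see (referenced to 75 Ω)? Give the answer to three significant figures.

VSWR ≈ 10.7

tan(βl) = 0.532
Z_in = Z_0·(Z_L + jZ_0·tanβl)/(Z_0 + jZ_L·tanβl) = 324 − j390 Ω
Γ_s = (Z_in − Z_s)/(Z_in + Z_s) = (249 − j390)/(399 − j390), |Γ_s| = 0.829
VSWR = (1 + |Γ_s|)/(1 − |Γ_s|)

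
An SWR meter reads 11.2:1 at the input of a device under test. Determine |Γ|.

|Γ| = (S − 1)/(S + 1) = (11.2 − 1)/(11.2 + 1) = 10.2/12.2

|Γ| ≈ 0.836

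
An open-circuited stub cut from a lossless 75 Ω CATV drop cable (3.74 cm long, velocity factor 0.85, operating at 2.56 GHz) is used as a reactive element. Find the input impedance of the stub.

Z_in ≈ +j75.4 Ω

λ = v/f = 0.85·c / 2.56 GHz = 0.0996 m
βl = 2π·l/λ = 2π × 0.375 = 135°
tan(βl) = -0.994
For an open-circuited stub, Z_in = −jZ_0·cot(βl) = −jZ_0/tan(βl)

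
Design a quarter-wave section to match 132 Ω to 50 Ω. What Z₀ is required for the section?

Z_qwt = √(Z_0·R_L) = √(50 × 132) = √6600

Z_qwt ≈ 81.2 Ω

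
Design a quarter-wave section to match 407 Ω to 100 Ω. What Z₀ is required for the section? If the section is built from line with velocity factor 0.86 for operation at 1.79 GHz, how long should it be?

Z_qwt = √(Z_0·R_L) = √(100 × 407) = √40700
λ = 0.86·c/f = 0.144 m, so l = λ/4 = 0.036 m

Z_qwt ≈ 202 Ω; length ≈ 3.6 cm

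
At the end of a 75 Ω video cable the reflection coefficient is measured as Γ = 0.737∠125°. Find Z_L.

Z_L ≈ 14.3 + j37.9 Ω

Z_L = Z_0·(1 + Γ)/(1 − Γ) = 75·(0.577 + j0.604)/(1.42 − j0.604)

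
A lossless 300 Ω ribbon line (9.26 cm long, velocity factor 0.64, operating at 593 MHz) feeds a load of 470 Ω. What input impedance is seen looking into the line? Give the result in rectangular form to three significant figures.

Z_in ≈ 197 + j40 Ω

λ = v/f = 0.64·c / 593 MHz = 0.324 m
βl = 2π·l/λ = 2π × 0.286 = 103°
tan(βl) = tan(103°) = -4.35
Z_in = Z_0·(Z_L + jZ_0·tanβl)/(Z_0 + jZ_L·tanβl)
     = 300·(470 − j1300)/(300 − j2040)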